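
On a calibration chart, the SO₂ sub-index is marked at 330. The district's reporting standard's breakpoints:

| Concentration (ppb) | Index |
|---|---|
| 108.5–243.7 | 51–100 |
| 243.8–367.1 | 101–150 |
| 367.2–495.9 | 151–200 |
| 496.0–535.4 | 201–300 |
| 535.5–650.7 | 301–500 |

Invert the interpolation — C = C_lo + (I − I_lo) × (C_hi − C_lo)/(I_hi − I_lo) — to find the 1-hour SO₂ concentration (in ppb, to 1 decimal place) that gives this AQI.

552.3

AQI 330 lies in the 301–500 band, which corresponds to 535.5–650.7 ppb.
C = 535.5 + (330−301)×(650.7−535.5)/(500−301) = 535.5 + 29×115.2/199 ≈ 552.288 ppb → 552.3 ppb to 1 dp.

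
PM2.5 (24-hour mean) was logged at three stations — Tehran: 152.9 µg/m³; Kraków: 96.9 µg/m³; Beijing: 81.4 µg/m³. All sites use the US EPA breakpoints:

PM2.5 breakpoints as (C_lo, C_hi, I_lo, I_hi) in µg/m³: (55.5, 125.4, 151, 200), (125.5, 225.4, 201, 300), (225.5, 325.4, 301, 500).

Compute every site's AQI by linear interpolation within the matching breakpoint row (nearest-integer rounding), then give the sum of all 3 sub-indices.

577

Tehran: row 125.5–225.4 (AQI 201–300). (300−201)·(152.9−125.5)/(225.4−125.5) + 201 = 99·27.4/99.9 + 201 ≈ 228.15 → 228.
Kraków: row 55.5–125.4 (AQI 151–200). (200−151)·(96.9−55.5)/(125.4−55.5) + 151 = 49·41.4/69.9 + 151 ≈ 180.02 → 180.
Beijing: 81.4 ∈ [55.5, 125.4] ↔ index [151, 200].
151 + (81.4−55.5)·(200−151)/(125.4−55.5) = 151 + 25.9·49/69.9 ≈ 169.16, so AQI = 169.
AQIs: Tehran=228, Kraków=180, Beijing=169. Sum = 228 + 180 + 169 = 577.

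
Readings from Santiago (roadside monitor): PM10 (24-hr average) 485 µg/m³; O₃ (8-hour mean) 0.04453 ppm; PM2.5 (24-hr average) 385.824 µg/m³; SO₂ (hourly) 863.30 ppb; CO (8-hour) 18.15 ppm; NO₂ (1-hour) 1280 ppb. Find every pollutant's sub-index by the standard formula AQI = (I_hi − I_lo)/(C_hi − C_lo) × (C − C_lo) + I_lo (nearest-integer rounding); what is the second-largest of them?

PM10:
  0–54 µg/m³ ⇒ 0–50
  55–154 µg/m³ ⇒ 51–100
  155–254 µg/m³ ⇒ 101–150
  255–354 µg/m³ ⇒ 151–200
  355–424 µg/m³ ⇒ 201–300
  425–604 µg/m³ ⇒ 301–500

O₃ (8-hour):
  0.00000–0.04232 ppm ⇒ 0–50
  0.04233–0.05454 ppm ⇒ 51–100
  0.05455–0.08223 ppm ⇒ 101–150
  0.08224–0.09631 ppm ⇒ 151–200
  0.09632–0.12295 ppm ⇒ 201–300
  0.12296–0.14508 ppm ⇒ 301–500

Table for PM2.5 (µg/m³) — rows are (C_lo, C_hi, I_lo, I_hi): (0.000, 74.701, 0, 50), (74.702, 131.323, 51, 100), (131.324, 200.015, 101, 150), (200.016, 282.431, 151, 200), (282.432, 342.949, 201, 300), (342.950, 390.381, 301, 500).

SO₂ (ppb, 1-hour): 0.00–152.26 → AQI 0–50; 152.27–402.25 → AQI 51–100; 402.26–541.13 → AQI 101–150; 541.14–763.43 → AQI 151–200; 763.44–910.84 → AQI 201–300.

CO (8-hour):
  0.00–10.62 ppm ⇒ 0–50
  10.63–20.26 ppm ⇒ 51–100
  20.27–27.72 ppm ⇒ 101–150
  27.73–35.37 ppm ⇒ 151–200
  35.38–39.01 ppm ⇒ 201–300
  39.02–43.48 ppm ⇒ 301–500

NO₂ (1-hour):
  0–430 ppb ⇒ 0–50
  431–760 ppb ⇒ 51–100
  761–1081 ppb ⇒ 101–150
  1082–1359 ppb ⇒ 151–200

368

PM10 485: bracket 425–604 → index 301–500; slope 199/179, offset 60.
AQI = 301 + 199/179·60 ≈ 367.70 ⇒ 368.
O₃: row 0.04233–0.05454 (AQI 51–100). (100−51)·(0.04453−0.04233)/(0.05454−0.04233) + 51 = 49·0.00220/0.01221 + 51 ≈ 59.83 → 60.
PM2.5: 385.824 ∈ [342.950, 390.381] ↔ index [301, 500].
301 + (385.824−342.950)·(500−301)/(390.381−342.950) = 301 + 42.874·199/47.431 ≈ 480.88, so AQI = 481.
SO₂ 863.30: bracket 763.44–910.84 → index 201–300; slope 99/147.40, offset 99.86.
AQI = 201 + 99/147.40·99.86 ≈ 268.07 ⇒ 268.
CO: 18.15 lies in 10.63–20.26, so I_lo=51, I_hi=100, C_lo=10.63, C_hi=20.26.
(100−51)/(20.26−10.63) × (18.15−10.63) + 51 = 49/9.63 × 7.52 + 51 ≈ 89.26 → 89.
NO₂: 1280 lies in 1082–1359, so I_lo=151, I_hi=200, C_lo=1082, C_hi=1359.
(200−151)/(1359−1082) × (1280−1082) + 151 = 49/277 × 198 + 151 ≈ 186.03 → 186.
Sub-indices: PM10→368, O₃→60, PM2.5→481, SO₂→268, CO→89, NO₂→186. Ranked high→low: 481, 368, 268, 186, 89, 60. Second-highest sub-index = 368.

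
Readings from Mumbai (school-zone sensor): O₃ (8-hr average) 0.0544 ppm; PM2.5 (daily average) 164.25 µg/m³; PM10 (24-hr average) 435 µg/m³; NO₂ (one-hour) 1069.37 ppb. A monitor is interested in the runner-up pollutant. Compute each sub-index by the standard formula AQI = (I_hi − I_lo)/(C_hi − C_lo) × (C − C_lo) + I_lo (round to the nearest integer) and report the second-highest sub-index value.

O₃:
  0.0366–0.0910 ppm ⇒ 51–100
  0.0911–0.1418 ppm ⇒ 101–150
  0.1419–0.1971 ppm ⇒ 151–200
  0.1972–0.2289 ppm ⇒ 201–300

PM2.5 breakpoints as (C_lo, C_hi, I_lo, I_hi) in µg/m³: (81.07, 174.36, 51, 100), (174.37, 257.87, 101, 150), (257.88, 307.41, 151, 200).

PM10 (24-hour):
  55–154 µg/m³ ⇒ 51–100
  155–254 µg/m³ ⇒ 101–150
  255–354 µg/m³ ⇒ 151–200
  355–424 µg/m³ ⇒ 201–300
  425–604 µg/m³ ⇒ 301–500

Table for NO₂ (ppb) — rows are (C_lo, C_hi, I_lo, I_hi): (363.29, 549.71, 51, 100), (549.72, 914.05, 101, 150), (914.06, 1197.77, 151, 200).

178

O₃: row 0.0366–0.0910 (AQI 51–100). (100−51)·(0.0544−0.0366)/(0.0910−0.0366) + 51 = 49·0.0178/0.0544 + 51 ≈ 67.03 → 67.
PM2.5: 164.25 ∈ [81.07, 174.36] ↔ index [51, 100].
51 + (164.25−81.07)·(100−51)/(174.36−81.07) = 51 + 83.18·49/93.29 ≈ 94.69, so AQI = 95.
PM10: 435 lies in 425–604, so I_lo=301, I_hi=500, C_lo=425, C_hi=604.
(500−301)/(604−425) × (435−425) + 301 = 199/179 × 10 + 301 ≈ 312.12 → 312.
NO₂: 1069.37 lies in 914.06–1197.77, so I_lo=151, I_hi=200, C_lo=914.06, C_hi=1197.77.
(200−151)/(1197.77−914.06) × (1069.37−914.06) + 151 = 49/283.71 × 155.31 + 151 ≈ 177.82 → 178.
Sub-indices: O₃→67, PM2.5→95, PM10→312, NO₂→178. Ranked high→low: 312, 178, 95, 67. Second-highest sub-index = 178.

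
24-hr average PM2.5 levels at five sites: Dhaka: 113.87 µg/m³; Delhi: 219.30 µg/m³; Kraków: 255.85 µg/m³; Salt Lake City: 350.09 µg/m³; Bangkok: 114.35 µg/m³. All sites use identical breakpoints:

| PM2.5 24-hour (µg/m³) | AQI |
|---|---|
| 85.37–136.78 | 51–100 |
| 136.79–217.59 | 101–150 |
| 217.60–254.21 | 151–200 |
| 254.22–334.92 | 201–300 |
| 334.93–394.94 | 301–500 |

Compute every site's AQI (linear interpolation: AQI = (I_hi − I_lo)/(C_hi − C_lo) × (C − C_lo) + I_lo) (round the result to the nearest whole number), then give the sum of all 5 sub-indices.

864

Dhaka: row 85.37–136.78 (AQI 51–100). (100−51)·(113.87−85.37)/(136.78−85.37) + 51 = 49·28.50/51.41 + 51 ≈ 78.16 → 78.
Delhi: 219.30 lies in 217.60–254.21, so I_lo=151, I_hi=200, C_lo=217.60, C_hi=254.21.
(200−151)/(254.21−217.60) × (219.30−217.60) + 151 = 49/36.61 × 1.70 + 151 ≈ 153.28 → 153.
Kraków: 255.85 ∈ [254.22, 334.92] ↔ index [201, 300].
201 + (255.85−254.22)·(300−201)/(334.92−254.22) = 201 + 1.63·99/80.70 ≈ 203.00, so AQI = 203.
Salt Lake City: 350.09 ∈ [334.93, 394.94] ↔ index [301, 500].
301 + (350.09−334.93)·(500−301)/(394.94−334.93) = 301 + 15.16·199/60.01 ≈ 351.27, so AQI = 351.
Bangkok 114.35: bracket 85.37–136.78 → index 51–100; slope 49/51.41, offset 28.98.
AQI = 51 + 49/51.41·28.98 ≈ 78.62 ⇒ 79.
AQIs: Dhaka=78, Delhi=153, Kraków=203, Salt Lake City=351, Bangkok=79. Sum = 78 + 153 + 203 + 351 + 79 = 864.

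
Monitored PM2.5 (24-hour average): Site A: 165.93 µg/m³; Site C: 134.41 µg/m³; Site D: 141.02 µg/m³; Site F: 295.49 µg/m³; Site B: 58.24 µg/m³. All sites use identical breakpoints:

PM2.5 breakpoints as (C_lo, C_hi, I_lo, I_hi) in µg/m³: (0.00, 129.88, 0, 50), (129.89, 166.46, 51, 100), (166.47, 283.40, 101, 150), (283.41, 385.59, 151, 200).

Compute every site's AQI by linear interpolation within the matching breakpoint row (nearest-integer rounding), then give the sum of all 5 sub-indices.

Site A: 165.93 ∈ [129.89, 166.46] ↔ index [51, 100].
51 + (165.93−129.89)·(100−51)/(166.46−129.89) = 51 + 36.04·49/36.57 ≈ 99.29, so AQI = 99.
Site C: 134.41 ∈ [129.89, 166.46] ↔ index [51, 100].
51 + (134.41−129.89)·(100−51)/(166.46−129.89) = 51 + 4.52·49/36.57 ≈ 57.06, so AQI = 57.
Site D: 141.02 lies in 129.89–166.46, so I_lo=51, I_hi=100, C_lo=129.89, C_hi=166.46.
(100−51)/(166.46−129.89) × (141.02−129.89) + 51 = 49/36.57 × 11.13 + 51 ≈ 65.91 → 66.
Site F 295.49: bracket 283.41–385.59 → index 151–200; slope 49/102.18, offset 12.08.
AQI = 151 + 49/102.18·12.08 ≈ 156.79 ⇒ 157.
Site B: 58.24 lies in 0.00–129.88, so I_lo=0, I_hi=50, C_lo=0.00, C_hi=129.88.
(50−0)/(129.88−0.00) × (58.24−0.00) + 0 = 50/129.88 × 58.24 + 0 ≈ 22.42 → 22.
AQIs: Site A=99, Site C=57, Site D=66, Site F=157, Site B=22. Sum = 99 + 57 + 66 + 157 + 22 = 401.

401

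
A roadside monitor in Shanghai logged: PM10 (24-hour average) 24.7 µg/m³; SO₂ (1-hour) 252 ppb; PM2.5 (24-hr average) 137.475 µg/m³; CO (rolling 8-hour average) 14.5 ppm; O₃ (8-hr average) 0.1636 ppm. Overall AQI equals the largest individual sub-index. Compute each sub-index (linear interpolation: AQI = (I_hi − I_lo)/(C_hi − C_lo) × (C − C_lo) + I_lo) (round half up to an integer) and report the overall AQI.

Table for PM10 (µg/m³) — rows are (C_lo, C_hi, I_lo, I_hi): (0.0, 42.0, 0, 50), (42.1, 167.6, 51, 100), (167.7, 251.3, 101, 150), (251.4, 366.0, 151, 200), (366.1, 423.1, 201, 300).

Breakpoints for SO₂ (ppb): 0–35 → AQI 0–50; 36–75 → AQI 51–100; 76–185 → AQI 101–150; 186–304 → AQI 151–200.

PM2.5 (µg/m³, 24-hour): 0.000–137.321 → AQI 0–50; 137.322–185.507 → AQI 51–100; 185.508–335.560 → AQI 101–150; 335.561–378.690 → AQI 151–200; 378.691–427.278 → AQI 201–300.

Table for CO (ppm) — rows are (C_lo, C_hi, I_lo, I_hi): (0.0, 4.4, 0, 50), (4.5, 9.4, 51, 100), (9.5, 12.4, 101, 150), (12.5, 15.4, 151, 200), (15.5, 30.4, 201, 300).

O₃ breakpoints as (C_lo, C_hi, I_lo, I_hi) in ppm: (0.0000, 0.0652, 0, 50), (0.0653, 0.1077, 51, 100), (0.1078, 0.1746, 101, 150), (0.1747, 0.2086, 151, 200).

PM10 24.7: bracket 0.0–42.0 → index 0–50; slope 50/42.0, offset 24.7.
AQI = 0 + 50/42.0·24.7 ≈ 29.40 ⇒ 29.
SO₂ 252: bracket 186–304 → index 151–200; slope 49/118, offset 66.
AQI = 151 + 49/118·66 ≈ 178.41 ⇒ 178.
PM2.5: 137.475 lies in 137.322–185.507, so I_lo=51, I_hi=100, C_lo=137.322, C_hi=185.507.
(100−51)/(185.507−137.322) × (137.475−137.322) + 51 = 49/48.185 × 0.153 + 51 ≈ 51.16 → 51.
CO: row 12.5–15.4 (AQI 151–200). (200−151)·(14.5−12.5)/(15.4−12.5) + 151 = 49·2.0/2.9 + 151 ≈ 184.79 → 185.
O₃: row 0.1078–0.1746 (AQI 101–150). (150−101)·(0.1636−0.1078)/(0.1746−0.1078) + 101 = 49·0.0558/0.0668 + 101 ≈ 141.93 → 142.
Sub-indices: PM10→29, SO₂→178, PM2.5→51, CO→185, O₃→142. Overall AQI = max = 185; dominant pollutant is CO.

185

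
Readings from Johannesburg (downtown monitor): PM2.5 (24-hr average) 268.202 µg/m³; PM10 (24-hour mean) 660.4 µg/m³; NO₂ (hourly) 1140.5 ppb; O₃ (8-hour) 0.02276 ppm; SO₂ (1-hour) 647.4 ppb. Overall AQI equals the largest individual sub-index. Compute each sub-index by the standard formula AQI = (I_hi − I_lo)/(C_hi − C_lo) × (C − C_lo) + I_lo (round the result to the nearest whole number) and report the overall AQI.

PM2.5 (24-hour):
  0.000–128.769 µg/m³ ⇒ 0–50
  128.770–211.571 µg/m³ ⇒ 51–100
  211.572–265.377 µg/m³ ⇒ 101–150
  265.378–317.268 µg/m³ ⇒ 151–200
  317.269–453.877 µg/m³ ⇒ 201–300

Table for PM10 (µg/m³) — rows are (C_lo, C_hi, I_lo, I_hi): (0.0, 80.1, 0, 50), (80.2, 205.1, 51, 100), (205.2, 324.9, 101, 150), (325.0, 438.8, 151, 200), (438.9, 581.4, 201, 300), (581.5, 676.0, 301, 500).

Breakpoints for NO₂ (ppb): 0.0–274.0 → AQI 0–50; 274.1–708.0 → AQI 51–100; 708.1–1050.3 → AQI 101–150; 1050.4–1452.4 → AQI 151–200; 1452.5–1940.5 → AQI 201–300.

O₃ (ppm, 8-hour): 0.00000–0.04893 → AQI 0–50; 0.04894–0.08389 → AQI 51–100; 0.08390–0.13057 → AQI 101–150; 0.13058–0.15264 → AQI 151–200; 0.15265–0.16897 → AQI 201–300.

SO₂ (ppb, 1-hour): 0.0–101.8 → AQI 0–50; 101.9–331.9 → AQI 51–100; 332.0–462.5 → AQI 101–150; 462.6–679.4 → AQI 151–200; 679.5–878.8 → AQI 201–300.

PM2.5: 268.202 lies in 265.378–317.268, so I_lo=151, I_hi=200, C_lo=265.378, C_hi=317.268.
(200−151)/(317.268−265.378) × (268.202−265.378) + 151 = 49/51.890 × 2.824 + 151 ≈ 153.67 → 154.
PM10: 660.4 lies in 581.5–676.0, so I_lo=301, I_hi=500, C_lo=581.5, C_hi=676.0.
(500−301)/(676.0−581.5) × (660.4−581.5) + 301 = 199/94.5 × 78.9 + 301 ≈ 467.15 → 467.
NO₂: 1140.5 lies in 1050.4–1452.4, so I_lo=151, I_hi=200, C_lo=1050.4, C_hi=1452.4.
(200−151)/(1452.4−1050.4) × (1140.5−1050.4) + 151 = 49/402.0 × 90.1 + 151 ≈ 161.98 → 162.
O₃: 0.02276 ∈ [0.00000, 0.04893] ↔ index [0, 50].
0 + (0.02276−0.00000)·(50−0)/(0.04893−0.00000) = 0 + 0.02276·50/0.04893 ≈ 23.26, so AQI = 23.
SO₂: row 462.6–679.4 (AQI 151–200). (200−151)·(647.4−462.6)/(679.4−462.6) + 151 = 49·184.8/216.8 + 151 ≈ 192.77 → 193.
Sub-indices: PM2.5→154, PM10→467, NO₂→162, O₃→23, SO₂→193. Overall AQI = max = 467; dominant pollutant is PM10.
AQI 467: Hazardous.

467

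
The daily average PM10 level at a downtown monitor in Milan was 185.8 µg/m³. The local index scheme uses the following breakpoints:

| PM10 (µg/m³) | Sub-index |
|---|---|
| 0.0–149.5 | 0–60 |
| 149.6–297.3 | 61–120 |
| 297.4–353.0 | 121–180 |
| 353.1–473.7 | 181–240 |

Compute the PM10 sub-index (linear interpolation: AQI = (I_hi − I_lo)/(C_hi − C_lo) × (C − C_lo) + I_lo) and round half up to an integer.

75

PM10: 185.8 ∈ [149.6, 297.3] ↔ index [61, 120].
61 + (185.8−149.6)·(120−61)/(297.3−149.6) = 61 + 36.2·59/147.7 ≈ 75.46, so AQI = 75.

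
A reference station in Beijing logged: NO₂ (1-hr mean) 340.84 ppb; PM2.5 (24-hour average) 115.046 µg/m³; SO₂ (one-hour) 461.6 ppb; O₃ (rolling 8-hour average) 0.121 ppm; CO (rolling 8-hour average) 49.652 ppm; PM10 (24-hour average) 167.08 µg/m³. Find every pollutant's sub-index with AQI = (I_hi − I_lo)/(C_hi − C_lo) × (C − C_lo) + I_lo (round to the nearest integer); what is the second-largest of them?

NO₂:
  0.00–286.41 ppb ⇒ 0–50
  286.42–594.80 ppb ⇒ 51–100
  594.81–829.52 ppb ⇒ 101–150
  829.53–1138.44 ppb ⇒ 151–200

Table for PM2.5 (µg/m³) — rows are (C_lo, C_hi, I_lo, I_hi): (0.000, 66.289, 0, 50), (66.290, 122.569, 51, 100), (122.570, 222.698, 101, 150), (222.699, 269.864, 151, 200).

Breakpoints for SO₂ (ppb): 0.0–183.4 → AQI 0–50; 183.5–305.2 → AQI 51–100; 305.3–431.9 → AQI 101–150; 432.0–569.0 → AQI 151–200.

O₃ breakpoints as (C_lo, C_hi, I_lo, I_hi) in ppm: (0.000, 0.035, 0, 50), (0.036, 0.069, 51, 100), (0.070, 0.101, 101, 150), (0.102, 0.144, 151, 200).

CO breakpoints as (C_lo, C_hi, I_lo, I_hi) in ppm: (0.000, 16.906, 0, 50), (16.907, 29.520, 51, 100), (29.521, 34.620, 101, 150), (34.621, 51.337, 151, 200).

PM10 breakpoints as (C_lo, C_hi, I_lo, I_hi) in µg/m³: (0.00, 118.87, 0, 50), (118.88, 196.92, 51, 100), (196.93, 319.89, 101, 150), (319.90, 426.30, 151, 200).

NO₂: 340.84 ∈ [286.42, 594.80] ↔ index [51, 100].
51 + (340.84−286.42)·(100−51)/(594.80−286.42) = 51 + 54.42·49/308.38 ≈ 59.65, so AQI = 60.
PM2.5: row 66.290–122.569 (AQI 51–100). (100−51)·(115.046−66.290)/(122.569−66.290) + 51 = 49·48.756/56.279 + 51 ≈ 93.45 → 93.
SO₂: 461.6 ∈ [432.0, 569.0] ↔ index [151, 200].
151 + (461.6−432.0)·(200−151)/(569.0−432.0) = 151 + 29.6·49/137.0 ≈ 161.59, so AQI = 162.
O₃: row 0.102–0.144 (AQI 151–200). (200−151)·(0.121−0.102)/(0.144−0.102) + 151 = 49·0.019/0.042 + 151 ≈ 173.17 → 173.
CO: 49.652 ∈ [34.621, 51.337] ↔ index [151, 200].
151 + (49.652−34.621)·(200−151)/(51.337−34.621) = 151 + 15.031·49/16.716 ≈ 195.06, so AQI = 195.
PM10: 167.08 ∈ [118.88, 196.92] ↔ index [51, 100].
51 + (167.08−118.88)·(100−51)/(196.92−118.88) = 51 + 48.20·49/78.04 ≈ 81.26, so AQI = 81.
Sub-indices: NO₂→60, PM2.5→93, SO₂→162, O₃→173, CO→195, PM10→81. Ranked high→low: 195, 173, 162, 93, 81, 60. Second-highest sub-index = 173.

173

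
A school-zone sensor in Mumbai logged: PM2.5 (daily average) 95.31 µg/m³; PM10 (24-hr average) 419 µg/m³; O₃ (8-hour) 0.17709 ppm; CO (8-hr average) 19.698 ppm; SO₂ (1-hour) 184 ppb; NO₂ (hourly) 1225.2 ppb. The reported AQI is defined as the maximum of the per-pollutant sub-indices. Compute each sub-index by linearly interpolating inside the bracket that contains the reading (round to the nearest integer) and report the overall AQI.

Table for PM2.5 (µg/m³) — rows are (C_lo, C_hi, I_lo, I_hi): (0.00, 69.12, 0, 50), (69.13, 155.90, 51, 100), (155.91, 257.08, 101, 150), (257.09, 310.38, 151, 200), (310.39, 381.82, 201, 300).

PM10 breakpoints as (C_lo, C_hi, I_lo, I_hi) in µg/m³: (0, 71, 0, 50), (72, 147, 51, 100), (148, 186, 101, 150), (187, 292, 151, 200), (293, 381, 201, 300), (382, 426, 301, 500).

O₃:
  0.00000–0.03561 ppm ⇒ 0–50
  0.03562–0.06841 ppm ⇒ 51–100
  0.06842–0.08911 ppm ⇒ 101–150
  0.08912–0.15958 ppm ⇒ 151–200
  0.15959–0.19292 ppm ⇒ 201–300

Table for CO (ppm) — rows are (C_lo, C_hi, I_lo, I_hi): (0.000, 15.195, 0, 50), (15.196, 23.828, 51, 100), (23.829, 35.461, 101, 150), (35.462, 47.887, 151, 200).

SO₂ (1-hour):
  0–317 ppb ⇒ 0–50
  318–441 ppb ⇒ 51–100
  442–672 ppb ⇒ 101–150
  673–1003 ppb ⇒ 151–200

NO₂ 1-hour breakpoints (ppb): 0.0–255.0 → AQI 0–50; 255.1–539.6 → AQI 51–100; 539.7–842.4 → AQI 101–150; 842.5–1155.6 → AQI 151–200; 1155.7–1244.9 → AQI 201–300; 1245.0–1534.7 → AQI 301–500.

468

PM2.5: 95.31 ∈ [69.13, 155.90] ↔ index [51, 100].
51 + (95.31−69.13)·(100−51)/(155.90−69.13) = 51 + 26.18·49/86.77 ≈ 65.78, so AQI = 66.
PM10 419: bracket 382–426 → index 301–500; slope 199/44, offset 37.
AQI = 301 + 199/44·37 ≈ 468.34 ⇒ 468.
O₃: row 0.15959–0.19292 (AQI 201–300). (300−201)·(0.17709−0.15959)/(0.19292−0.15959) + 201 = 99·0.01750/0.03333 + 201 ≈ 252.98 → 253.
CO: 19.698 ∈ [15.196, 23.828] ↔ index [51, 100].
51 + (19.698−15.196)·(100−51)/(23.828−15.196) = 51 + 4.502·49/8.632 ≈ 76.56, so AQI = 77.
SO₂ 184: bracket 0–317 → index 0–50; slope 50/317, offset 184.
AQI = 0 + 50/317·184 ≈ 29.02 ⇒ 29.
NO₂: row 1155.7–1244.9 (AQI 201–300). (300−201)·(1225.2−1155.7)/(1244.9−1155.7) + 201 = 99·69.5/89.2 + 201 ≈ 278.14 → 278.
Sub-indices: PM2.5→66, PM10→468, O₃→253, CO→77, SO₂→29, NO₂→278. Overall AQI = max = 468; dominant pollutant is PM10.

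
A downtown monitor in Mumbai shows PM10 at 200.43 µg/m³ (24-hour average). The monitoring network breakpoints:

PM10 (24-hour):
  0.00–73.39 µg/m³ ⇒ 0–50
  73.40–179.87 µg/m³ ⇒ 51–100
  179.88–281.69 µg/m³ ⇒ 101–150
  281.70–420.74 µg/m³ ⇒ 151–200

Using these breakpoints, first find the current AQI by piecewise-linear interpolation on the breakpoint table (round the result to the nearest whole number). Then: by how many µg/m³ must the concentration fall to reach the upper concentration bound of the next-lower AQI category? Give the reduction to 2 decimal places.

PM10: 200.43 lies in 179.88–281.69, so I_lo=101, I_hi=150, C_lo=179.88, C_hi=281.69.
(150−101)/(281.69−179.88) × (200.43−179.88) + 101 = 49/101.81 × 20.55 + 101 ≈ 110.89 → 111.
Current AQI 111 is in the Unhealthy for Sensitive Groups range (101–150). The next-lower category tops out at AQI 100, whose upper concentration bound is 179.87 µg/m³.
Reduction needed = 200.43 − 179.87 = 20.56 µg/m³.

20.56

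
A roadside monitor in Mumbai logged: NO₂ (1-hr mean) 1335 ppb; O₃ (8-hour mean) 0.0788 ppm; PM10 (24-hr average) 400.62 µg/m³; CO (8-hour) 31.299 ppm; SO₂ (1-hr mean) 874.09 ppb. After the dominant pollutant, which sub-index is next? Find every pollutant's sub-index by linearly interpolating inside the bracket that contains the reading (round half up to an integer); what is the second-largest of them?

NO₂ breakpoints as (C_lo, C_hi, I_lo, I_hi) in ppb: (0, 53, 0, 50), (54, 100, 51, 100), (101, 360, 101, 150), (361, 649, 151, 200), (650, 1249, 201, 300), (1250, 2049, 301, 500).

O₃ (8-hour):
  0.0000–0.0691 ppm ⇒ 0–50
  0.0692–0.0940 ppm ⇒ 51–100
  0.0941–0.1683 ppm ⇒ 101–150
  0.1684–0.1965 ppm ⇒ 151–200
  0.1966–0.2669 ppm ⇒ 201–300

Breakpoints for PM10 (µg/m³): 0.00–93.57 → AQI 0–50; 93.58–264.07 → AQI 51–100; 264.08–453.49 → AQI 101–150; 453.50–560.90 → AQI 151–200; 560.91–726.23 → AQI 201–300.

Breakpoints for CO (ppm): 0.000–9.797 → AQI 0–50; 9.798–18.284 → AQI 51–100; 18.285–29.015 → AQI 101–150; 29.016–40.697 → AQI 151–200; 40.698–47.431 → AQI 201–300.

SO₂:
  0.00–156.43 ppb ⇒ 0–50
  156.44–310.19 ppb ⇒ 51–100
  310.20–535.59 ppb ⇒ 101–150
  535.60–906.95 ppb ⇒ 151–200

196

NO₂: 1335 ∈ [1250, 2049] ↔ index [301, 500].
301 + (1335−1250)·(500−301)/(2049−1250) = 301 + 85·199/799 ≈ 322.17, so AQI = 322.
O₃ 0.0788: bracket 0.0692–0.0940 → index 51–100; slope 49/0.0248, offset 0.0096.
AQI = 51 + 49/0.0248·0.0096 ≈ 69.97 ⇒ 70.
PM10: 400.62 ∈ [264.08, 453.49] ↔ index [101, 150].
101 + (400.62−264.08)·(150−101)/(453.49−264.08) = 101 + 136.54·49/189.41 ≈ 136.32, so AQI = 136.
CO 31.299: bracket 29.016–40.697 → index 151–200; slope 49/11.681, offset 2.283.
AQI = 151 + 49/11.681·2.283 ≈ 160.58 ⇒ 161.
SO₂: 874.09 lies in 535.60–906.95, so I_lo=151, I_hi=200, C_lo=535.60, C_hi=906.95.
(200−151)/(906.95−535.60) × (874.09−535.60) + 151 = 49/371.35 × 338.49 + 151 ≈ 195.66 → 196.
Sub-indices: NO₂→322, O₃→70, PM10→136, CO→161, SO₂→196. Ranked high→low: 322, 196, 161, 136, 70. Second-highest sub-index = 196.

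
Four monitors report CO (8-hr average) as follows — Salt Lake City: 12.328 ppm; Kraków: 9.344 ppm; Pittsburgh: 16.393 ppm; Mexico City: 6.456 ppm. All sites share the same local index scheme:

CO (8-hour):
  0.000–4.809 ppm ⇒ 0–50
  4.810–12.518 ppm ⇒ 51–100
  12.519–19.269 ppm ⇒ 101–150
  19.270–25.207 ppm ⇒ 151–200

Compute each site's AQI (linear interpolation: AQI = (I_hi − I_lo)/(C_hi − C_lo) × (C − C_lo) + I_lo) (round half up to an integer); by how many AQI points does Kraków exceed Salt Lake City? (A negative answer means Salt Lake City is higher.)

Salt Lake City: 12.328 ∈ [4.810, 12.518] ↔ index [51, 100].
51 + (12.328−4.810)·(100−51)/(12.518−4.810) = 51 + 7.518·49/7.708 ≈ 98.79, so AQI = 99.
Kraków 9.344: bracket 4.810–12.518 → index 51–100; slope 49/7.708, offset 4.534.
AQI = 51 + 49/7.708·4.534 ≈ 79.82 ⇒ 80.
Pittsburgh: 16.393 lies in 12.519–19.269, so I_lo=101, I_hi=150, C_lo=12.519, C_hi=19.269.
(150−101)/(19.269−12.519) × (16.393−12.519) + 101 = 49/6.750 × 3.874 + 101 ≈ 129.12 → 129.
Mexico City: 6.456 lies in 4.810–12.518, so I_lo=51, I_hi=100, C_lo=4.810, C_hi=12.518.
(100−51)/(12.518−4.810) × (6.456−4.810) + 51 = 49/7.708 × 1.646 + 51 ≈ 61.46 → 61.
AQIs: Salt Lake City=99, Kraków=80, Pittsburgh=129, Mexico City=61. Kraków (80) − Salt Lake City (99) = -19.

-19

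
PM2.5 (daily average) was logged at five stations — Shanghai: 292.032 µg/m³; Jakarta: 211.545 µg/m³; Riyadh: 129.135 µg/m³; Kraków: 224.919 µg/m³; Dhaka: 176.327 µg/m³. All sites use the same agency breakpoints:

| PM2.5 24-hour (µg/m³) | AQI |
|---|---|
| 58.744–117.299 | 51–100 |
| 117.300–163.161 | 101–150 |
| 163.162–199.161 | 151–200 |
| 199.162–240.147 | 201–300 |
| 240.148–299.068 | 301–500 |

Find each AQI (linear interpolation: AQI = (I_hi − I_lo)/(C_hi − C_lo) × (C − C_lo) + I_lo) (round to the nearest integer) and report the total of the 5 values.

1253

Shanghai: 292.032 ∈ [240.148, 299.068] ↔ index [301, 500].
301 + (292.032−240.148)·(500−301)/(299.068−240.148) = 301 + 51.884·199/58.920 ≈ 476.24, so AQI = 476.
Jakarta 211.545: bracket 199.162–240.147 → index 201–300; slope 99/40.985, offset 12.383.
AQI = 201 + 99/40.985·12.383 ≈ 230.91 ⇒ 231.
Riyadh: 129.135 lies in 117.300–163.161, so I_lo=101, I_hi=150, C_lo=117.300, C_hi=163.161.
(150−101)/(163.161−117.300) × (129.135−117.300) + 101 = 49/45.861 × 11.835 + 101 ≈ 113.65 → 114.
Kraków: 224.919 lies in 199.162–240.147, so I_lo=201, I_hi=300, C_lo=199.162, C_hi=240.147.
(300−201)/(240.147−199.162) × (224.919−199.162) + 201 = 99/40.985 × 25.757 + 201 ≈ 263.22 → 263.
Dhaka: 176.327 lies in 163.162–199.161, so I_lo=151, I_hi=200, C_lo=163.162, C_hi=199.161.
(200−151)/(199.161−163.162) × (176.327−163.162) + 151 = 49/35.999 × 13.165 + 151 ≈ 168.92 → 169.
AQIs: Shanghai=476, Jakarta=231, Riyadh=114, Kraków=263, Dhaka=169. Sum = 476 + 231 + 114 + 263 + 169 = 1253.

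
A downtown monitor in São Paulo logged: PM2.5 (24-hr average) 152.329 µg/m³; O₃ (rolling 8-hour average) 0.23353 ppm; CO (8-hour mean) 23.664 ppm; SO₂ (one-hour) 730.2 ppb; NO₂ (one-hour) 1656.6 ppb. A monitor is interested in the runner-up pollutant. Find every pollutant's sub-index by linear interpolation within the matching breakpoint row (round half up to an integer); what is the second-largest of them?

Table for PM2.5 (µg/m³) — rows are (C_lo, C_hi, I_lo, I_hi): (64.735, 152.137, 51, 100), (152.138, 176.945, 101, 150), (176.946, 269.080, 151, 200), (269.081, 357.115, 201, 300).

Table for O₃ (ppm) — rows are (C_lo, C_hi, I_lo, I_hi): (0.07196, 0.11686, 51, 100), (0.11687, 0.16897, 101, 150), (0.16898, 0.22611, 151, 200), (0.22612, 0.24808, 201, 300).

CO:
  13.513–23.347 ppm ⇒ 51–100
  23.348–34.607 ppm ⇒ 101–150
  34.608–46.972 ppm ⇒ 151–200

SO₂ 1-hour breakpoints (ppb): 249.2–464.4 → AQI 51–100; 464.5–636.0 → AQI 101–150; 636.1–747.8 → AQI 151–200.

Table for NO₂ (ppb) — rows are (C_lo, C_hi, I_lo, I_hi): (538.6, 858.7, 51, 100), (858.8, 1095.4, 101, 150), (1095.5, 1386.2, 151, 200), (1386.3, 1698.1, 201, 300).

PM2.5: row 152.138–176.945 (AQI 101–150). (150−101)·(152.329−152.138)/(176.945−152.138) + 101 = 49·0.191/24.807 + 101 ≈ 101.38 → 101.
O₃: row 0.22612–0.24808 (AQI 201–300). (300−201)·(0.23353−0.22612)/(0.24808−0.22612) + 201 = 99·0.00741/0.02196 + 201 ≈ 234.41 → 234.
CO: row 23.348–34.607 (AQI 101–150). (150−101)·(23.664−23.348)/(34.607−23.348) + 101 = 49·0.316/11.259 + 101 ≈ 102.38 → 102.
SO₂ 730.2: bracket 636.1–747.8 → index 151–200; slope 49/111.7, offset 94.1.
AQI = 151 + 49/111.7·94.1 ≈ 192.28 ⇒ 192.
NO₂: 1656.6 ∈ [1386.3, 1698.1] ↔ index [201, 300].
201 + (1656.6−1386.3)·(300−201)/(1698.1−1386.3) = 201 + 270.3·99/311.8 ≈ 286.82, so AQI = 287.
Sub-indices: PM2.5→101, O₃→234, CO→102, SO₂→192, NO₂→287. Ranked high→low: 287, 234, 192, 102, 101. Second-highest sub-index = 234.

234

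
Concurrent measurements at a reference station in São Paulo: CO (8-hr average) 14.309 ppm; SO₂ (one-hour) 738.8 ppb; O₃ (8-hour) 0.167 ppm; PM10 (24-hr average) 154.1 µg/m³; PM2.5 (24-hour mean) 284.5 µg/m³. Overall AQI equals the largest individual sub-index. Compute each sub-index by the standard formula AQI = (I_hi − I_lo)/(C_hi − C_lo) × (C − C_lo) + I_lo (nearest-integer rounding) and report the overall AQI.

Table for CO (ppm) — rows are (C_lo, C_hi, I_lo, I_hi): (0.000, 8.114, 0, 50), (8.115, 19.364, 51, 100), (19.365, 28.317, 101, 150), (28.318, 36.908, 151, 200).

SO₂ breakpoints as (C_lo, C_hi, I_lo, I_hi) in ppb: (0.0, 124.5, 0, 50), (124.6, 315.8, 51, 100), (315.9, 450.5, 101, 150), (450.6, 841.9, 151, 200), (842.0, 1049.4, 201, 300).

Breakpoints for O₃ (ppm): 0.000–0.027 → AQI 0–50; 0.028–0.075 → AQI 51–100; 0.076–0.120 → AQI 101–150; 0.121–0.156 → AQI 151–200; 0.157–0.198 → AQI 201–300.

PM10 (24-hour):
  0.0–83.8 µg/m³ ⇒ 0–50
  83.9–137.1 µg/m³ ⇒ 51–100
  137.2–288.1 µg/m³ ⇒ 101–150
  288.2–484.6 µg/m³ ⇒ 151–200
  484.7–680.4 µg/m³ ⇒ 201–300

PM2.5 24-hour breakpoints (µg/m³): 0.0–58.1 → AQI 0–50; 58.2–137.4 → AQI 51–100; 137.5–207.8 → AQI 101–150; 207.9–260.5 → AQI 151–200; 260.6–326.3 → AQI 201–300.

CO: 14.309 lies in 8.115–19.364, so I_lo=51, I_hi=100, C_lo=8.115, C_hi=19.364.
(100−51)/(19.364−8.115) × (14.309−8.115) + 51 = 49/11.249 × 6.194 + 51 ≈ 77.98 → 78.
SO₂: 738.8 lies in 450.6–841.9, so I_lo=151, I_hi=200, C_lo=450.6, C_hi=841.9.
(200−151)/(841.9−450.6) × (738.8−450.6) + 151 = 49/391.3 × 288.2 + 151 ≈ 187.09 → 187.
O₃: row 0.157–0.198 (AQI 201–300). (300−201)·(0.167−0.157)/(0.198−0.157) + 201 = 99·0.010/0.041 + 201 ≈ 225.15 → 225.
PM10: 154.1 lies in 137.2–288.1, so I_lo=101, I_hi=150, C_lo=137.2, C_hi=288.1.
(150−101)/(288.1−137.2) × (154.1−137.2) + 101 = 49/150.9 × 16.9 + 101 ≈ 106.49 → 106.
PM2.5: 284.5 lies in 260.6–326.3, so I_lo=201, I_hi=300, C_lo=260.6, C_hi=326.3.
(300−201)/(326.3−260.6) × (284.5−260.6) + 201 = 99/65.7 × 23.9 + 201 ≈ 237.01 → 237.
Sub-indices: CO→78, SO₂→187, O₃→225, PM10→106, PM2.5→237. Overall AQI = max = 237; dominant pollutant is PM2.5.

237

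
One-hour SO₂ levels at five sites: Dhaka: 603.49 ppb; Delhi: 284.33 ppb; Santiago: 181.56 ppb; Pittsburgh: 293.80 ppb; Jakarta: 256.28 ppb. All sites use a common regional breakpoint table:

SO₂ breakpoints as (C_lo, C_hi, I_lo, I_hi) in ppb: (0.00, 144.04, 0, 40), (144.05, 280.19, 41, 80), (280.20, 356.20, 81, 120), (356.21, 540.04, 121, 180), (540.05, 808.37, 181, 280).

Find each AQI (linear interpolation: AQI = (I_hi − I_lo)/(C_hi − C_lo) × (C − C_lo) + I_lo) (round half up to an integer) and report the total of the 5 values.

500

Dhaka: 603.49 ∈ [540.05, 808.37] ↔ index [181, 280].
181 + (603.49−540.05)·(280−181)/(808.37−540.05) = 181 + 63.44·99/268.32 ≈ 204.41, so AQI = 204.
Delhi: 284.33 lies in 280.20–356.20, so I_lo=81, I_hi=120, C_lo=280.20, C_hi=356.20.
(120−81)/(356.20−280.20) × (284.33−280.20) + 81 = 39/76.00 × 4.13 + 81 ≈ 83.12 → 83.
Santiago: 181.56 ∈ [144.05, 280.19] ↔ index [41, 80].
41 + (181.56−144.05)·(80−41)/(280.19−144.05) = 41 + 37.51·39/136.14 ≈ 51.75, so AQI = 52.
Pittsburgh: 293.80 ∈ [280.20, 356.20] ↔ index [81, 120].
81 + (293.80−280.20)·(120−81)/(356.20−280.20) = 81 + 13.60·39/76.00 ≈ 87.98, so AQI = 88.
Jakarta: 256.28 ∈ [144.05, 280.19] ↔ index [41, 80].
41 + (256.28−144.05)·(80−41)/(280.19−144.05) = 41 + 112.23·39/136.14 ≈ 73.15, so AQI = 73.
AQIs: Dhaka=204, Delhi=83, Santiago=52, Pittsburgh=88, Jakarta=73. Sum = 204 + 83 + 52 + 88 + 73 = 500.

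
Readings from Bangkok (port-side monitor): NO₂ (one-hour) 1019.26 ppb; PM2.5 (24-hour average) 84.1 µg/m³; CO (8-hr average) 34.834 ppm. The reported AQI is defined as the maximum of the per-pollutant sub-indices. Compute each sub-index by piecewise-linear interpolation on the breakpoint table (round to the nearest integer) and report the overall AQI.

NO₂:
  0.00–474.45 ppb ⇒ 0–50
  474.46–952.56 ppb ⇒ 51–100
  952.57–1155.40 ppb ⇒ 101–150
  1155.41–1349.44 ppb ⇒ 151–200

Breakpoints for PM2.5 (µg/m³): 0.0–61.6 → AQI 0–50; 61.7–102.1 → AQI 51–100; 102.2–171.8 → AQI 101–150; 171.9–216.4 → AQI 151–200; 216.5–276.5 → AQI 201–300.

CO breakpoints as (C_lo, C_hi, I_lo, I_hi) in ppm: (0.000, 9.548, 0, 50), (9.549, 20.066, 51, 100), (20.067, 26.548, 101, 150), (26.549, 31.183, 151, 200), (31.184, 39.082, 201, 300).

NO₂: row 952.57–1155.40 (AQI 101–150). (150−101)·(1019.26−952.57)/(1155.40−952.57) + 101 = 49·66.69/202.83 + 101 ≈ 117.11 → 117.
PM2.5: 84.1 lies in 61.7–102.1, so I_lo=51, I_hi=100, C_lo=61.7, C_hi=102.1.
(100−51)/(102.1−61.7) × (84.1−61.7) + 51 = 49/40.4 × 22.4 + 51 ≈ 78.17 → 78.
CO: 34.834 lies in 31.184–39.082, so I_lo=201, I_hi=300, C_lo=31.184, C_hi=39.082.
(300−201)/(39.082−31.184) × (34.834−31.184) + 201 = 99/7.898 × 3.650 + 201 ≈ 246.75 → 247.
Sub-indices: NO₂→117, PM2.5→78, CO→247. Overall AQI = max = 247; dominant pollutant is CO.

247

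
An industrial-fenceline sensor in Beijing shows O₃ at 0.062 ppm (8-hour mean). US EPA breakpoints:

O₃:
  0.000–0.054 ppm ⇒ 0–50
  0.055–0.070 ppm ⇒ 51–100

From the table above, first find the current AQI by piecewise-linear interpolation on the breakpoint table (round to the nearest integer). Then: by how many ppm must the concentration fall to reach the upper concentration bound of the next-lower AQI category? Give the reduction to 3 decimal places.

0.008

O₃: row 0.055–0.070 (AQI 51–100). (100−51)·(0.062−0.055)/(0.070−0.055) + 51 = 49·0.007/0.015 + 51 ≈ 73.87 → 74.
Current AQI 74 is in the Moderate range (51–100). The next-lower category tops out at AQI 50, whose upper concentration bound is 0.054 ppm.
Reduction needed = 0.062 − 0.054 = 0.008 ppm.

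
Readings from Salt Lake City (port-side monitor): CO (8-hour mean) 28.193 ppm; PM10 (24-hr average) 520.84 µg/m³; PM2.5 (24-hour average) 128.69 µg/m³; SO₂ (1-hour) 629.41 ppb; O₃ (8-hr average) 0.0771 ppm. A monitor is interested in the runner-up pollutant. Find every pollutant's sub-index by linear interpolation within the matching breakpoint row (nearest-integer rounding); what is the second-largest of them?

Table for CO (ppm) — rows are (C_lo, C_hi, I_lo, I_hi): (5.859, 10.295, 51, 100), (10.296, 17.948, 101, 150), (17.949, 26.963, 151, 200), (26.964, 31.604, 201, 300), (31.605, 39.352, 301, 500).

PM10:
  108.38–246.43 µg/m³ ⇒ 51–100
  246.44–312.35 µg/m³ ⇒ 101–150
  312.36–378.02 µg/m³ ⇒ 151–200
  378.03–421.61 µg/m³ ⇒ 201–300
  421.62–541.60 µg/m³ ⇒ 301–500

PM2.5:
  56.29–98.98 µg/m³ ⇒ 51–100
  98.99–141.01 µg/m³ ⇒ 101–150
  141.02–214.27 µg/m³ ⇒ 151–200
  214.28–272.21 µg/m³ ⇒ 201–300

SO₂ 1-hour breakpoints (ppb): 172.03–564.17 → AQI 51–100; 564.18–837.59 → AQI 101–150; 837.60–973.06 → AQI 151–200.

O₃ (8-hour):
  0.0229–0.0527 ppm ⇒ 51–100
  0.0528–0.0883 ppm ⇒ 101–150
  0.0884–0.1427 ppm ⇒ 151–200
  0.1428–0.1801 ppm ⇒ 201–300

227

CO: 28.193 lies in 26.964–31.604, so I_lo=201, I_hi=300, C_lo=26.964, C_hi=31.604.
(300−201)/(31.604−26.964) × (28.193−26.964) + 201 = 99/4.640 × 1.229 + 201 ≈ 227.22 → 227.
PM10: 520.84 ∈ [421.62, 541.60] ↔ index [301, 500].
301 + (520.84−421.62)·(500−301)/(541.60−421.62) = 301 + 99.22·199/119.98 ≈ 465.57, so AQI = 466.
PM2.5: 128.69 lies in 98.99–141.01, so I_lo=101, I_hi=150, C_lo=98.99, C_hi=141.01.
(150−101)/(141.01−98.99) × (128.69−98.99) + 101 = 49/42.02 × 29.70 + 101 ≈ 135.63 → 136.
SO₂: 629.41 ∈ [564.18, 837.59] ↔ index [101, 150].
101 + (629.41−564.18)·(150−101)/(837.59−564.18) = 101 + 65.23·49/273.41 ≈ 112.69, so AQI = 113.
O₃: row 0.0528–0.0883 (AQI 101–150). (150−101)·(0.0771−0.0528)/(0.0883−0.0528) + 101 = 49·0.0243/0.0355 + 101 ≈ 134.54 → 135.
Sub-indices: CO→227, PM10→466, PM2.5→136, SO₂→113, O₃→135. Ranked high→low: 466, 227, 136, 135, 113. Second-highest sub-index = 227.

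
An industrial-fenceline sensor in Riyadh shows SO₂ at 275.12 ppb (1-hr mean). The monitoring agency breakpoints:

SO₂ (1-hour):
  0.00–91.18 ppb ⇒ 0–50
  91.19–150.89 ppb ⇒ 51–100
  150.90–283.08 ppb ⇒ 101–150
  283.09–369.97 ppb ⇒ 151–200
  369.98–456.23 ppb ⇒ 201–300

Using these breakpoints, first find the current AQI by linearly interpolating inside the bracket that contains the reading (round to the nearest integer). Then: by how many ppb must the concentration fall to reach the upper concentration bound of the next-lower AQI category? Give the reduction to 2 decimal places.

124.23

SO₂: row 150.90–283.08 (AQI 101–150). (150−101)·(275.12−150.90)/(283.08−150.90) + 101 = 49·124.22/132.18 + 101 ≈ 147.05 → 147.
Current AQI 147 is in the Unhealthy for Sensitive Groups range (101–150). The next-lower category tops out at AQI 100, whose upper concentration bound is 150.89 ppb.
Reduction needed = 275.12 − 150.89 = 124.23 ppb.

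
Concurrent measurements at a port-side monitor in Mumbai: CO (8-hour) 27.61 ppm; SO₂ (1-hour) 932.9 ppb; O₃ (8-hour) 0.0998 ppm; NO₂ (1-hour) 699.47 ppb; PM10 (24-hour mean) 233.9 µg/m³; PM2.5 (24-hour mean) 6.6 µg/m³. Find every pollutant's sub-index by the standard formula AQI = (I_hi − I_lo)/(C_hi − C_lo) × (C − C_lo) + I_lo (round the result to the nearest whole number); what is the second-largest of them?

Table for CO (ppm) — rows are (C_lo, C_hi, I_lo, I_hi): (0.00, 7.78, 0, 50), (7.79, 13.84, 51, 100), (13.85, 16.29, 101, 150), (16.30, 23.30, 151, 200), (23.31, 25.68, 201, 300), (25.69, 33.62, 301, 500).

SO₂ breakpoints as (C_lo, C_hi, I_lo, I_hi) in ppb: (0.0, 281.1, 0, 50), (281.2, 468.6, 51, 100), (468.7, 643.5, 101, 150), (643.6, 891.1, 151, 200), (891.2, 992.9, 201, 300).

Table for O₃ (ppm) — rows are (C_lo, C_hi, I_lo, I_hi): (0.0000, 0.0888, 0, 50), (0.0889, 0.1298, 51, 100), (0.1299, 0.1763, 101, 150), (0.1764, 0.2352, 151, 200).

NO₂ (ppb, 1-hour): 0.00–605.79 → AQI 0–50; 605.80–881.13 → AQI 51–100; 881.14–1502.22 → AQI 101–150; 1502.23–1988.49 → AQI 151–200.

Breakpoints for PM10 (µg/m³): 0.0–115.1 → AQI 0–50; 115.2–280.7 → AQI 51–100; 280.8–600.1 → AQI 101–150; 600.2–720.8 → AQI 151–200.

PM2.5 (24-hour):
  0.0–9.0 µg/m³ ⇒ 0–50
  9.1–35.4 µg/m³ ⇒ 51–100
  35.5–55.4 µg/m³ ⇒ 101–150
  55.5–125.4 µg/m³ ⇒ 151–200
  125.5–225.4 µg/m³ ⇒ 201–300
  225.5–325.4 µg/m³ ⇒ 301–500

242

CO 27.61: bracket 25.69–33.62 → index 301–500; slope 199/7.93, offset 1.92.
AQI = 301 + 199/7.93·1.92 ≈ 349.18 ⇒ 349.
SO₂: row 891.2–992.9 (AQI 201–300). (300−201)·(932.9−891.2)/(992.9−891.2) + 201 = 99·41.7/101.7 + 201 ≈ 241.59 → 242.
O₃: 0.0998 ∈ [0.0889, 0.1298] ↔ index [51, 100].
51 + (0.0998−0.0889)·(100−51)/(0.1298−0.0889) = 51 + 0.0109·49/0.0409 ≈ 64.06, so AQI = 64.
NO₂: 699.47 lies in 605.80–881.13, so I_lo=51, I_hi=100, C_lo=605.80, C_hi=881.13.
(100−51)/(881.13−605.80) × (699.47−605.80) + 51 = 49/275.33 × 93.67 + 51 ≈ 67.67 → 68.
PM10 233.9: bracket 115.2–280.7 → index 51–100; slope 49/165.5, offset 118.7.
AQI = 51 + 49/165.5·118.7 ≈ 86.14 ⇒ 86.
PM2.5: 6.6 ∈ [0.0, 9.0] ↔ index [0, 50].
0 + (6.6−0.0)·(50−0)/(9.0−0.0) = 0 + 6.6·50/9.0 ≈ 36.67, so AQI = 37.
Sub-indices: CO→349, SO₂→242, O₃→64, NO₂→68, PM10→86, PM2.5→37. Ranked high→low: 349, 242, 86, 68, 64, 37. Second-highest sub-index = 242.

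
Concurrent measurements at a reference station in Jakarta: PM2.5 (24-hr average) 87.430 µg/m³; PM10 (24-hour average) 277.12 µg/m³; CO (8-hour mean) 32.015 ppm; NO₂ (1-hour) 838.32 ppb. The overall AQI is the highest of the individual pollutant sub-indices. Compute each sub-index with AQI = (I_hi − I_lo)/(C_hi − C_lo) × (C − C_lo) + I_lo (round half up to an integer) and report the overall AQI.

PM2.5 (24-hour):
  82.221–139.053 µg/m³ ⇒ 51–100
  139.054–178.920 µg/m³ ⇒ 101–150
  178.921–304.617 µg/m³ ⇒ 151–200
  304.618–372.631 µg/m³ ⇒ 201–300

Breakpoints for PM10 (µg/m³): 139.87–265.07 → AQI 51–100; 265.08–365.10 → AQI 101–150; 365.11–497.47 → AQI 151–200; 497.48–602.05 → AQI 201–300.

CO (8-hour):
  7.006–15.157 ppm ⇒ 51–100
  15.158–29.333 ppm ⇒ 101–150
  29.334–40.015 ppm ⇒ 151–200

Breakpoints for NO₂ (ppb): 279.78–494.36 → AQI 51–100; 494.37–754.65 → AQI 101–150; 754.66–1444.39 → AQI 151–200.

163

PM2.5: row 82.221–139.053 (AQI 51–100). (100−51)·(87.430−82.221)/(139.053−82.221) + 51 = 49·5.209/56.832 + 51 ≈ 55.49 → 55.
PM10 277.12: bracket 265.08–365.10 → index 101–150; slope 49/100.02, offset 12.04.
AQI = 101 + 49/100.02·12.04 ≈ 106.90 ⇒ 107.
CO: 32.015 lies in 29.334–40.015, so I_lo=151, I_hi=200, C_lo=29.334, C_hi=40.015.
(200−151)/(40.015−29.334) × (32.015−29.334) + 151 = 49/10.681 × 2.681 + 151 ≈ 163.30 → 163.
NO₂: 838.32 lies in 754.66–1444.39, so I_lo=151, I_hi=200, C_lo=754.66, C_hi=1444.39.
(200−151)/(1444.39−754.66) × (838.32−754.66) + 151 = 49/689.73 × 83.66 + 151 ≈ 156.94 → 157.
Sub-indices: PM2.5→55, PM10→107, CO→163, NO₂→157. Overall AQI = max = 163; dominant pollutant is CO.
AQI 163: Unhealthy.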